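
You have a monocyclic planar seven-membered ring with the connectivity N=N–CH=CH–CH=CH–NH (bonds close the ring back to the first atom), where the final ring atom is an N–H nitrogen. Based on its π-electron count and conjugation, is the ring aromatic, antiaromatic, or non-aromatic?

Antiaromatic

Check conjugation: the double-bond atoms are sp², each contributing one p electron; each =N– nitrogen is pyridine-type (lone pair in the sp² plane, one electron in the p orbital); the pyrrole-type nitrogen donates its lone pair from the p orbital — every position has a p orbital, so the cyclic π system is continuous.
Counting π electrons: 3 × 2 = 6 from the double-bond units + 2 from the NH atom = 8.
With 8 = 4·2 π electrons, Hückel's rule classifies the planar ring as antiaromatic.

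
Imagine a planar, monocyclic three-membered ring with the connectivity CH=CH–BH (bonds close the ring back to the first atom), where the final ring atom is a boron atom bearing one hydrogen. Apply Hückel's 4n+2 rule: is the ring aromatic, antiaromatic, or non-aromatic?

Aromatic

Every ring atom contributes a p orbital perpendicular to the ring (the double-bond atoms are sp², each contributing one p electron; the boron has an empty p orbital), so the π system is cyclic and fully conjugated.
Counting π electrons: 1 × 2 = 2 from the double-bond unit + 0 from the BH atom = 2.
2 = 4(0) + 2, which satisfies Hückel's 4n+2 rule.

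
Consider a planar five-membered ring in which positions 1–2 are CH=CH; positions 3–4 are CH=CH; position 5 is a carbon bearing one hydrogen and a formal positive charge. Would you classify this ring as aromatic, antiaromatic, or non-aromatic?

Check conjugation: the double-bond atoms are sp², each contributing one p electron; the carbocation has an empty p orbital — every position has a p orbital, so the cyclic π system is continuous.
Adding the contributions, 2 × 2 = 4 from the double-bond units + 0 from the CH(+) atom = 4.
A 4n π count (4, n = 1) in a planar conjugated ring means antiaromatic.
(This ring is the cyclopentadienyl cation.)

Antiaromatic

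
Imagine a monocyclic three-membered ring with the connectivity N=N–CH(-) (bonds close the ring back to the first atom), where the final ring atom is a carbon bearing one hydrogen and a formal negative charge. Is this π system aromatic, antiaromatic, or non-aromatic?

All ring atoms are sp² and supply a p orbital to the ring (every atom in a ring double bond is sp² and brings one electron to the p orbital; each =N– nitrogen is pyridine-type (lone pair in the sp² plane, one electron in the p orbital); the carbanion's lone pair occupies the p orbital); the conjugation is uninterrupted.
Counting π electrons: 1 × 2 = 2 from the double-bond unit + 2 from the CH(-) atom = 4.
4 = 4(1); a planar, fully conjugated 4n system is antiaromatic.

Antiaromatic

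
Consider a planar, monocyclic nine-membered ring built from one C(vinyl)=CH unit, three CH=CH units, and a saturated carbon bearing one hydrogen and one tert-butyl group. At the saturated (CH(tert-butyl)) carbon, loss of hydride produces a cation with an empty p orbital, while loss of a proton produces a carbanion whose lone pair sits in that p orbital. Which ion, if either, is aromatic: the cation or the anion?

The anion

Both ions have a continuous loop of p orbitals — each ring atom is sp².
Cation: 4 × 2 + 0 = 8 π electrons → 4(2), antiaromatic.
Anion: 4 × 2 + 2 = 10 π electrons → 4(2)+2, aromatic.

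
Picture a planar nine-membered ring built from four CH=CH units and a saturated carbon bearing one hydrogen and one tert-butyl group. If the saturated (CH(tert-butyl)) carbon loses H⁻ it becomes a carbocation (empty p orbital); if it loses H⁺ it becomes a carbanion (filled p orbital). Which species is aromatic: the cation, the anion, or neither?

The anion

In either ion the ring is fully conjugated: every atom, including the new sp² carbon, supplies a p orbital.
Cation: 4 × 2 + 0 = 8 π electrons → 4(2), antiaromatic.
Anion: 4 × 2 + 2 = 10 π electrons → 4(2)+2, aromatic.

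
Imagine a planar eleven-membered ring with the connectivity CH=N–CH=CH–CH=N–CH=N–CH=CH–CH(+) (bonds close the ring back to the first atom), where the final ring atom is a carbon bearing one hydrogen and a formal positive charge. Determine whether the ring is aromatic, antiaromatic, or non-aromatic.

Aromatic

All ring atoms are sp² and supply a p orbital to the ring (each doubly-bonded ring atom is sp² with one p-orbital electron; the doubly-bonded nitrogens are pyridine-type — their lone pairs lie in the ring plane, leaving one electron in the p orbital; the carbocation has an empty p orbital); the conjugation is uninterrupted.
Tallying contributions gives 5 × 2 = 10 from the double-bond units + 0 from the CH(+) atom = 10.
10 = 4(2) + 2, which satisfies Hückel's 4n+2 rule.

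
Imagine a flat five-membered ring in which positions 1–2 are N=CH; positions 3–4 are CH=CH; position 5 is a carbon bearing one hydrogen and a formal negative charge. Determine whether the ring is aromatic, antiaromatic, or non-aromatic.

Aromatic

All ring atoms are sp² and supply a p orbital to the ring (every atom in a ring double bond is sp² and brings one electron to the p orbital; each sp² =N– keeps its lone pair in-plane and puts one electron into the π system; the carbanion's lone pair occupies the p orbital); the conjugation is uninterrupted.
π-electron count: 2 × 2 = 4 from the double-bond units + 2 from the CH(-) atom = 6.
That gives a 4n+2 count (6, n = 1).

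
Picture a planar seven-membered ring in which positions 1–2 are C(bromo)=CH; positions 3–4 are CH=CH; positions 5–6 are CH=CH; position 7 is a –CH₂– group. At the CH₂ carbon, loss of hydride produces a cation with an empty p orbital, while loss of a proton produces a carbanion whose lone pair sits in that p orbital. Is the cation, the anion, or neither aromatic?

In either ion the ring is fully conjugated: every atom, including the new sp² carbon, supplies a p orbital.
Cation: 3 × 2 + 0 = 6 π electrons → 4(1)+2, aromatic.
Anion: 3 × 2 + 2 = 8 π electrons → 4(2), antiaromatic.

The cation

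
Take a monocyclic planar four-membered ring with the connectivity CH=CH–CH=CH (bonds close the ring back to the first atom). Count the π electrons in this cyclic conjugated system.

4

All ring atoms are sp² and supply a p orbital to the ring (each doubly-bonded ring atom is sp² with one p-orbital electron); the conjugation is uninterrupted.
Adding the contributions, 2 × 2 = 4 from the 2 double-bond units.
(This ring is cyclobutadiene.)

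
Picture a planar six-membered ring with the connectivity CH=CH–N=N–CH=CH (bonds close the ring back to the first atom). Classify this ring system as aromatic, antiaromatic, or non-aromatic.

All ring atoms are sp² and supply a p orbital to the ring (every atom in a ring double bond is sp² and brings one electron to the p orbital; each sp² =N– keeps its lone pair in-plane and puts one electron into the π system); the conjugation is uninterrupted.
Counting π electrons: 3 × 2 = 6 from the 3 double-bond units.
6 = 4(1) + 2, which satisfies Hückel's 4n+2 rule.

Aromatic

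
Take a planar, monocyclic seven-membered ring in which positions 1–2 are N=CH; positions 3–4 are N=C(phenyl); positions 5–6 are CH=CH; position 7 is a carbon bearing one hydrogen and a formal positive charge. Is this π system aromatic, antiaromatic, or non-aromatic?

All ring atoms are sp² and supply a p orbital to the ring (every atom in a ring double bond is sp² and brings one electron to the p orbital; each =N– nitrogen is pyridine-type (lone pair in the sp² plane, one electron in the p orbital); the carbocation has an empty p orbital); the conjugation is uninterrupted.
π-electron count: 3 × 2 = 6 from the double-bond units + 0 from the CH(+) atom = 6.
Since 6 = 4·1 + 2, the ring meets the 4n+2 criterion.

Aromatic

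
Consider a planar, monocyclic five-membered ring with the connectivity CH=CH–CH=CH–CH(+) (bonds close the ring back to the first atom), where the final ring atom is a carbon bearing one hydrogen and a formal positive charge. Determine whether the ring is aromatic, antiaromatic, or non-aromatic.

All ring atoms are sp² and supply a p orbital to the ring (each doubly-bonded ring atom is sp² with one p-orbital electron; the carbocation has an empty p orbital); the conjugation is uninterrupted.
Adding the contributions, 2 × 2 = 4 from the double-bond units + 0 from the CH(+) atom = 4.
4 = 4(1); a planar, fully conjugated 4n system is antiaromatic.
This is the cyclopentadienyl cation.

Antiaromatic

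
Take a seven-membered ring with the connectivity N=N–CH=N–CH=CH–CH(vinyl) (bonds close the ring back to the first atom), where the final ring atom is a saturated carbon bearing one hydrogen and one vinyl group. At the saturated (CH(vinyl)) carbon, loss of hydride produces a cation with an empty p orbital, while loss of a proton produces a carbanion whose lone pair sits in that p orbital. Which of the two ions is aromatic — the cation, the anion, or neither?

In either ion the ring is fully conjugated: every atom, including the new sp² carbon, supplies a p orbital.
Cation: 3 × 2 + 0 = 6 π electrons → 4(1)+2, aromatic.
Anion: 3 × 2 + 2 = 8 π electrons → 4(2), antiaromatic.

The cation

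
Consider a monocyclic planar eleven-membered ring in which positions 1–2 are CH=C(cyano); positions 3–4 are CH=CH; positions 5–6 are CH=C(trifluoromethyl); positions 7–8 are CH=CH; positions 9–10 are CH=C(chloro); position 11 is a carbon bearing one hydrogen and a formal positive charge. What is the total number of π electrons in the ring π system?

Check conjugation: the double-bond atoms are sp², each contributing one p electron; the carbocation has an empty p orbital — every position has a p orbital, so the cyclic π system is continuous.
Tallying contributions gives 5 × 2 = 10 from the double-bond units + 0 from the CH(+) atom = 10.

10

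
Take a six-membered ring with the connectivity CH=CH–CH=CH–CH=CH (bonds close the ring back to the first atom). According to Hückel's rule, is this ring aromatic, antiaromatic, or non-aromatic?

Every ring atom contributes a p orbital perpendicular to the ring (the double-bond atoms are sp², each contributing one p electron), so the π system is cyclic and fully conjugated.
π-electron count: 3 × 2 = 6 from the 3 double-bond units.
With 6 π electrons (n = 1), the Hückel 4n+2 condition holds.

Aromatic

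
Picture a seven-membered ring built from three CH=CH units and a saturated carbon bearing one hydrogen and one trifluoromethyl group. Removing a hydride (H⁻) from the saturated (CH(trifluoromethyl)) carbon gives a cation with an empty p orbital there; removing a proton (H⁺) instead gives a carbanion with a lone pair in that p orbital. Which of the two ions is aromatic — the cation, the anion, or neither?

The cation

In either ion the ring is fully conjugated: every atom, including the new sp² carbon, supplies a p orbital.
Cation: 3 × 2 + 0 = 6 π electrons → 4(1)+2, aromatic.
Anion: 3 × 2 + 2 = 8 π electrons → 4(2), antiaromatic.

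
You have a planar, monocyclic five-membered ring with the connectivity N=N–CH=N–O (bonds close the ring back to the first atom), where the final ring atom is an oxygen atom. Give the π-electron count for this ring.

Check conjugation: every atom in a ring double bond is sp² and brings one electron to the p orbital; each sp² =N– keeps its lone pair in-plane and puts one electron into the π system; the oxygen donates one lone pair from its p orbital — every position has a p orbital, so the cyclic π system is continuous.
Adding the contributions, 2 × 2 = 4 from the double-bond units + 2 from the O atom = 6.

6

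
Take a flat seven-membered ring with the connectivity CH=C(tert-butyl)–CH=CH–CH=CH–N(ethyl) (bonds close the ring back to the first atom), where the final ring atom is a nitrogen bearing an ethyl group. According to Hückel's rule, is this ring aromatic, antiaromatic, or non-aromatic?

Antiaromatic

Every ring atom contributes a p orbital perpendicular to the ring (every atom in a ring double bond is sp² and brings one electron to the p orbital; the pyrrole-type nitrogen donates its lone pair from the p orbital), so the π system is cyclic and fully conjugated.
Tallying contributions gives 3 × 2 = 6 from the double-bond units + 2 from the N(ethyl) atom = 8.
8 is a 4n count (n = 2), so the planar conjugated ring is antiaromatic.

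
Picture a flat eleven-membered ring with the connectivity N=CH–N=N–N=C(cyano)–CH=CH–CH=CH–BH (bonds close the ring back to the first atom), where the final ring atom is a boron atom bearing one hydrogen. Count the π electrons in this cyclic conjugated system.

10

Every ring atom contributes a p orbital perpendicular to the ring (every atom in a ring double bond is sp² and brings one electron to the p orbital; each =N– nitrogen is pyridine-type (lone pair in the sp² plane, one electron in the p orbital); the boron has an empty p orbital), so the π system is cyclic and fully conjugated.
Counting π electrons: 5 × 2 = 10 from the double-bond units + 0 from the BH atom = 10.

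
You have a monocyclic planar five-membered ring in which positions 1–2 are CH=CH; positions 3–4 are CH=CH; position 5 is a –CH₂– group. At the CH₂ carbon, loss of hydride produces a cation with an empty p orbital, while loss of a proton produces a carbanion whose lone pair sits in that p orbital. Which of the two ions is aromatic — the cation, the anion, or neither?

Both ions have a continuous loop of p orbitals — each ring atom is sp².
Cation: 2 × 2 + 0 = 4 π electrons → 4(1), antiaromatic.
Anion: 2 × 2 + 2 = 6 π electrons → 4(1)+2, aromatic.

The anion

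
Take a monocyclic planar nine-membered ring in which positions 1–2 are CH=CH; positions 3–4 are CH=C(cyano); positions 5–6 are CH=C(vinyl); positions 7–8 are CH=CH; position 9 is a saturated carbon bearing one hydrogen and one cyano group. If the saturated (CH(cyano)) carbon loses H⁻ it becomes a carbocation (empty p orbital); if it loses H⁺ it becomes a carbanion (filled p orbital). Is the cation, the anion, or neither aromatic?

In either ion the ring is fully conjugated: every atom, including the new sp² carbon, supplies a p orbital.
Cation: 4 × 2 + 0 = 8 π electrons → 4(2), antiaromatic.
Anion: 4 × 2 + 2 = 10 π electrons → 4(2)+2, aromatic.

The anion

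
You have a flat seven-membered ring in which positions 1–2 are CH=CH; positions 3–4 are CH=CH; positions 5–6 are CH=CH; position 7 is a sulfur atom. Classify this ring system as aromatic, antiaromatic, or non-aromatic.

Antiaromatic

The p orbitals form a continuous loop: every atom in a ring double bond is sp² and brings one electron to the p orbital; the sulfur donates one lone pair from its p orbital. The ring is fully conjugated.
π-electron count: 3 × 2 = 6 from the double-bond units + 2 from the S atom = 8.
8 = 4(2); a planar, fully conjugated 4n system is antiaromatic.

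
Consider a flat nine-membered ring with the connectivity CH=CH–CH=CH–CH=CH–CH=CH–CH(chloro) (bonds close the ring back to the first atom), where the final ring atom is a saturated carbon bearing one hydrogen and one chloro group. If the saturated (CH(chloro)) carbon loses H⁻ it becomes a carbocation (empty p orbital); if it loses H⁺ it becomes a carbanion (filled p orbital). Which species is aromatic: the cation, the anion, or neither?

The anion

In both ions every ring atom is sp² and contributes a p orbital, so both rings are fully conjugated.
Cation: 4 × 2 + 0 = 8 π electrons → 4(2), antiaromatic.
Anion: 4 × 2 + 2 = 10 π electrons → 4(2)+2, aromatic.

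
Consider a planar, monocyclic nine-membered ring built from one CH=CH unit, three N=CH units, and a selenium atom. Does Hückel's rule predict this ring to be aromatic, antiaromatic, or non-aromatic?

Aromatic

All ring atoms are sp² and supply a p orbital to the ring (each doubly-bonded ring atom is sp² with one p-orbital electron; each =N– nitrogen is pyridine-type (lone pair in the sp² plane, one electron in the p orbital); the selenium donates one lone pair from its p orbital); the conjugation is uninterrupted.
Adding the contributions, 4 × 2 = 8 from the double-bond units + 2 from the Se atom = 10.
With 10 π electrons (n = 2), the Hückel 4n+2 condition holds.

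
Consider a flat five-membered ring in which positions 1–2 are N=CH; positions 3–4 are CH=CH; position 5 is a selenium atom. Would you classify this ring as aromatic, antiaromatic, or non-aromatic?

Check conjugation: each doubly-bonded ring atom is sp² with one p-orbital electron; the doubly-bonded nitrogens are pyridine-type — their lone pairs lie in the ring plane, leaving one electron in the p orbital; the selenium donates one lone pair from its p orbital — every position has a p orbital, so the cyclic π system is continuous.
Tallying contributions gives 2 × 2 = 4 from the double-bond units + 2 from the Se atom = 6.
With 6 π electrons (n = 1), the Hückel 4n+2 condition holds.

Aromatic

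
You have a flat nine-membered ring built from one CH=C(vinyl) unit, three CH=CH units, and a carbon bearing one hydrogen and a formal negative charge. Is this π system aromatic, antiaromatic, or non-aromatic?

Check conjugation: every atom in a ring double bond is sp² and brings one electron to the p orbital; the carbanion's lone pair occupies the p orbital — every position has a p orbital, so the cyclic π system is continuous.
Tallying contributions gives 4 × 2 = 8 from the double-bond units + 2 from the CH(-) atom = 10.
With 10 π electrons (n = 2), the Hückel 4n+2 condition holds.

Aromatic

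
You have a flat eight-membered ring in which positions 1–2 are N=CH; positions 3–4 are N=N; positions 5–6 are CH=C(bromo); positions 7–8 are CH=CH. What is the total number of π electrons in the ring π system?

8

Check conjugation: every atom in a ring double bond is sp² and brings one electron to the p orbital; the doubly-bonded nitrogens are pyridine-type — their lone pairs lie in the ring plane, leaving one electron in the p orbital — every position has a p orbital, so the cyclic π system is continuous.
Counting π electrons: 4 × 2 = 8 from the 4 double-bond units.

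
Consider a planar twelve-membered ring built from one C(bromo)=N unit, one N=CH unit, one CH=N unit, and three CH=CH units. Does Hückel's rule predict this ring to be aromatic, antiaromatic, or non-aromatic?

Antiaromatic

Every ring atom contributes a p orbital perpendicular to the ring (the double-bond atoms are sp², each contributing one p electron; each sp² =N– keeps its lone pair in-plane and puts one electron into the π system), so the π system is cyclic and fully conjugated.
Counting π electrons: 6 × 2 = 12 from the 6 double-bond units.
With 12 = 4·3 π electrons, Hückel's rule classifies the planar ring as antiaromatic.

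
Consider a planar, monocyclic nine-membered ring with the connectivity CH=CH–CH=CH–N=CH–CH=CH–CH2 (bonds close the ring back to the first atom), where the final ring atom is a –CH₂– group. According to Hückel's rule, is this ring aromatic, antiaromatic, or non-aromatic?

The CH2 position has four σ bonds — the tetrahedral CH₂ carbon is sp³ and has no p orbital in the ring π system — so the cyclic conjugation is interrupted.
Hückel's rule only applies to fully conjugated rings, so this one is simply non-aromatic.

Non-aromatic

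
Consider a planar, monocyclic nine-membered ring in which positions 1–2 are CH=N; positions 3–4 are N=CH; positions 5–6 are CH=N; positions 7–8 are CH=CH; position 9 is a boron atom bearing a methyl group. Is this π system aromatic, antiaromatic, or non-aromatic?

Antiaromatic

The p orbitals form a continuous loop: the double-bond atoms are sp², each contributing one p electron; each sp² =N– keeps its lone pair in-plane and puts one electron into the π system; the boron has an empty p orbital. The ring is fully conjugated.
Tallying contributions gives 4 × 2 = 8 from the double-bond units + 0 from the B(methyl) atom = 8.
With 8 = 4·2 π electrons, Hückel's rule classifies the planar ring as antiaromatic.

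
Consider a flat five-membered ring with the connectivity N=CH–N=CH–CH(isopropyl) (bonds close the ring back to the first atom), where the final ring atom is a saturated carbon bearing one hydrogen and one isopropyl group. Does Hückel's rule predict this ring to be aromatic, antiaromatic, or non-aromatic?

Non-aromatic

Because that saturated carbon is sp³ and has no p orbital in the ring π system at the CH(isopropyl) position, the π system cannot extend all the way around the ring.
Hückel's rule only applies to fully conjugated rings, so this one is simply non-aromatic.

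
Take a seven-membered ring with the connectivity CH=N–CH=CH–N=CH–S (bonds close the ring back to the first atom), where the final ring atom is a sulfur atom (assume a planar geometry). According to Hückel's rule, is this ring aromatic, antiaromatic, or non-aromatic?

Antiaromatic

The p orbitals form a continuous loop: every atom in a ring double bond is sp² and brings one electron to the p orbital; each =N– nitrogen is pyridine-type (lone pair in the sp² plane, one electron in the p orbital); the sulfur donates one lone pair from its p orbital. The ring is fully conjugated.
Adding the contributions, 3 × 2 = 6 from the double-bond units + 2 from the S atom = 8.
A 4n π count (8, n = 2) in a planar conjugated ring means antiaromatic.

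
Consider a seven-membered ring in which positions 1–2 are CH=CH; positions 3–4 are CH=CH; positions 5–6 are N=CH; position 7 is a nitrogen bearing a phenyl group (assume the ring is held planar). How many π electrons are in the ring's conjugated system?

8

Check conjugation: each doubly-bonded ring atom is sp² with one p-orbital electron; each sp² =N– keeps its lone pair in-plane and puts one electron into the π system; the pyrrole-type nitrogen donates its lone pair from the p orbital — every position has a p orbital, so the cyclic π system is continuous.
Tallying contributions gives 3 × 2 = 6 from the double-bond units + 2 from the N(phenyl) atom = 8.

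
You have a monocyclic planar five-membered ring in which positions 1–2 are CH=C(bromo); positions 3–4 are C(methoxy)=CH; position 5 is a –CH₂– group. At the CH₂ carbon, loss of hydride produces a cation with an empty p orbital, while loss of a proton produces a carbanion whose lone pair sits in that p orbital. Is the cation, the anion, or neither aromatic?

In either ion the ring is fully conjugated: every atom, including the new sp² carbon, supplies a p orbital.
Cation: 2 × 2 + 0 = 4 π electrons → 4(1), antiaromatic.
Anion: 2 × 2 + 2 = 6 π electrons → 4(1)+2, aromatic.

The anion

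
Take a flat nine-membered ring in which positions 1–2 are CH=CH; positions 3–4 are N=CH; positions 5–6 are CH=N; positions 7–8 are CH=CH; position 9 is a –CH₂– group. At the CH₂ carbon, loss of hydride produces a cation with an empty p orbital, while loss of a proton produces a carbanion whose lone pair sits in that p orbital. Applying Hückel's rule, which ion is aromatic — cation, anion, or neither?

Once that carbon is sp², every ring atom has a p orbital and both ions are fully conjugated.
Cation: 4 × 2 + 0 = 8 π electrons → 4(2), antiaromatic.
Anion: 4 × 2 + 2 = 10 π electrons → 4(2)+2, aromatic.

The anion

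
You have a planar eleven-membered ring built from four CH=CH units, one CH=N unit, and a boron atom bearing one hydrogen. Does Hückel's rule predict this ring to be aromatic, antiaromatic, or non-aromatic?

Aromatic

The p orbitals form a continuous loop: every atom in a ring double bond is sp² and brings one electron to the p orbital; each sp² =N– keeps its lone pair in-plane and puts one electron into the π system; the boron has an empty p orbital. The ring is fully conjugated.
Adding the contributions, 5 × 2 = 10 from the double-bond units + 0 from the BH atom = 10.
10 = 4(2) + 2, which satisfies Hückel's 4n+2 rule.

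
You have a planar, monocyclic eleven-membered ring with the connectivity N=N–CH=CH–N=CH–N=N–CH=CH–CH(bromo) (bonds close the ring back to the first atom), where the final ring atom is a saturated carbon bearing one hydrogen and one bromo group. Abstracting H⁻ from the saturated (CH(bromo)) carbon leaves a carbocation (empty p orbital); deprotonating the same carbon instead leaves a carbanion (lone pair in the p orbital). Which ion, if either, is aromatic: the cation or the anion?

In both ions every ring atom is sp² and contributes a p orbital, so both rings are fully conjugated.
Cation: 5 × 2 + 0 = 10 π electrons → 4(2)+2, aromatic.
Anion: 5 × 2 + 2 = 12 π electrons → 4(3), antiaromatic.

The cation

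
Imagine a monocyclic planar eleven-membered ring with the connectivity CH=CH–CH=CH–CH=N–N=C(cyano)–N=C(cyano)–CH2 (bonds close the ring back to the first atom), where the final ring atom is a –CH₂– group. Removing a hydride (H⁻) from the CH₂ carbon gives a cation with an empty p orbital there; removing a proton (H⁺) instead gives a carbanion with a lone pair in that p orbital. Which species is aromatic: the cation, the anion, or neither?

In both ions every ring atom is sp² and contributes a p orbital, so both rings are fully conjugated.
Cation: 5 × 2 + 0 = 10 π electrons → 4(2)+2, aromatic.
Anion: 5 × 2 + 2 = 12 π electrons → 4(3), antiaromatic.

The cation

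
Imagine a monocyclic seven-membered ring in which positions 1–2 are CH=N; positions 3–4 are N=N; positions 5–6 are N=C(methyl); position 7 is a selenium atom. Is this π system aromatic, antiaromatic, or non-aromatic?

Every ring atom contributes a p orbital perpendicular to the ring (the double-bond atoms are sp², each contributing one p electron; each =N– nitrogen is pyridine-type (lone pair in the sp² plane, one electron in the p orbital); the selenium donates one lone pair from its p orbital), so the π system is cyclic and fully conjugated.
Adding the contributions, 3 × 2 = 6 from the double-bond units + 2 from the Se atom = 8.
A 4n π count (8, n = 2) in a planar conjugated ring means antiaromatic.

Antiaromatic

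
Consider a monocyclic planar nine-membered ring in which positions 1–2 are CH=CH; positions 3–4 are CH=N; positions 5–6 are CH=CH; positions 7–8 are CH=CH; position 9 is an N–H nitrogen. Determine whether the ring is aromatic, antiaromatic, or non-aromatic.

Check conjugation: every atom in a ring double bond is sp² and brings one electron to the p orbital; each =N– nitrogen is pyridine-type (lone pair in the sp² plane, one electron in the p orbital); the pyrrole-type nitrogen donates its lone pair from the p orbital — every position has a p orbital, so the cyclic π system is continuous.
Tallying contributions gives 4 × 2 = 8 from the double-bond units + 2 from the NH atom = 10.
10 = 4(2) + 2, which satisfies Hückel's 4n+2 rule.

Aromatic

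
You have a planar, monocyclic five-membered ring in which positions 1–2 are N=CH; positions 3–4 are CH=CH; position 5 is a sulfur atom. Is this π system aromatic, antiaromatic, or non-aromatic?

The p orbitals form a continuous loop: the double-bond atoms are sp², each contributing one p electron; each =N– nitrogen is pyridine-type (lone pair in the sp² plane, one electron in the p orbital); the sulfur donates one lone pair from its p orbital. The ring is fully conjugated.
Adding the contributions, 2 × 2 = 4 from the double-bond units + 2 from the S atom = 6.
6 = 4(1) + 2, which satisfies Hückel's 4n+2 rule.

Aromatic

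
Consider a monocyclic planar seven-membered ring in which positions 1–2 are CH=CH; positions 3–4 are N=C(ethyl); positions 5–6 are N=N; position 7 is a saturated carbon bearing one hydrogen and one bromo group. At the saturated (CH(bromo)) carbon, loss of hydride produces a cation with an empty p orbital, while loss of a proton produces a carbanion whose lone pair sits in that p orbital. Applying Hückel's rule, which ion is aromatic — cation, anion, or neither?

In both ions every ring atom is sp² and contributes a p orbital, so both rings are fully conjugated.
Cation: 3 × 2 + 0 = 6 π electrons → 4(1)+2, aromatic.
Anion: 3 × 2 + 2 = 8 π electrons → 4(2), antiaromatic.

The cation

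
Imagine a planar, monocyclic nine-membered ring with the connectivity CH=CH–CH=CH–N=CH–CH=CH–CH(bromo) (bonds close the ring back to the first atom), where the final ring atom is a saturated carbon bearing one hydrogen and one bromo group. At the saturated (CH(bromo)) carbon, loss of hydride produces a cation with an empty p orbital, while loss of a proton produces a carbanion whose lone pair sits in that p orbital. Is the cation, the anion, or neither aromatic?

Once that carbon is sp², every ring atom has a p orbital and both ions are fully conjugated.
Cation: 4 × 2 + 0 = 8 π electrons → 4(2), antiaromatic.
Anion: 4 × 2 + 2 = 10 π electrons → 4(2)+2, aromatic.

The anion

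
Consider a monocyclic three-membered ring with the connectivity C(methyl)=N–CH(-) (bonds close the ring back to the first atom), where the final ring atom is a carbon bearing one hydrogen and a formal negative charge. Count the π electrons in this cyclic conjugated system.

4

Every ring atom contributes a p orbital perpendicular to the ring (the double-bond atoms are sp², each contributing one p electron; each sp² =N– keeps its lone pair in-plane and puts one electron into the π system; the carbanion's lone pair occupies the p orbital), so the π system is cyclic and fully conjugated.
Counting π electrons: 1 × 2 = 2 from the double-bond unit + 2 from the CH(-) atom = 4.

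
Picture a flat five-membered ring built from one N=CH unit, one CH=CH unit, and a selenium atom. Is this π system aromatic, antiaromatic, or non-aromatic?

Aromatic

Every ring atom contributes a p orbital perpendicular to the ring (the double-bond atoms are sp², each contributing one p electron; each =N– nitrogen is pyridine-type (lone pair in the sp² plane, one electron in the p orbital); the selenium donates one lone pair from its p orbital), so the π system is cyclic and fully conjugated.
Tallying contributions gives 2 × 2 = 4 from the double-bond units + 2 from the Se atom = 6.
That gives a 4n+2 count (6, n = 1).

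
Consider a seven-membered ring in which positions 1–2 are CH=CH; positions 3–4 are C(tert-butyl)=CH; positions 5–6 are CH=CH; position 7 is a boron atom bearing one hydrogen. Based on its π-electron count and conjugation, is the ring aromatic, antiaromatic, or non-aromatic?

All ring atoms are sp² and supply a p orbital to the ring (every atom in a ring double bond is sp² and brings one electron to the p orbital; the boron has an empty p orbital); the conjugation is uninterrupted.
Counting π electrons: 3 × 2 = 6 from the double-bond units + 0 from the BH atom = 6.
Since 6 = 4·1 + 2, the ring meets the 4n+2 criterion.

Aromatic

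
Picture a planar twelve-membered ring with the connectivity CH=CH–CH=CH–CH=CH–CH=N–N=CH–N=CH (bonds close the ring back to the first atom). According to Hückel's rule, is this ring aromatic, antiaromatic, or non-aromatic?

The p orbitals form a continuous loop: each doubly-bonded ring atom is sp² with one p-orbital electron; the doubly-bonded nitrogens are pyridine-type — their lone pairs lie in the ring plane, leaving one electron in the p orbital. The ring is fully conjugated.
Tallying contributions gives 6 × 2 = 12 from the 6 double-bond units.
A 4n π count (12, n = 3) in a planar conjugated ring means antiaromatic.

Antiaromatic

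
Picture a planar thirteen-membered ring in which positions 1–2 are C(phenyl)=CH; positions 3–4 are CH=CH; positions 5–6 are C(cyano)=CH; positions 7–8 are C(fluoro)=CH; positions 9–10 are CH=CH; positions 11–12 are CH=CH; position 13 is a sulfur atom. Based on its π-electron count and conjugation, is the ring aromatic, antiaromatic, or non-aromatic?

Aromatic

The p orbitals form a continuous loop: every atom in a ring double bond is sp² and brings one electron to the p orbital; the sulfur donates one lone pair from its p orbital. The ring is fully conjugated.
Counting π electrons: 6 × 2 = 12 from the double-bond units + 2 from the S atom = 14.
That gives a 4n+2 count (14, n = 3).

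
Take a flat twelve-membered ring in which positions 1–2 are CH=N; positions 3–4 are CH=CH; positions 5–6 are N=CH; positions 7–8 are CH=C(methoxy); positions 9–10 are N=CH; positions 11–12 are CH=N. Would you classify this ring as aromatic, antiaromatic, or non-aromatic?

The p orbitals form a continuous loop: the double-bond atoms are sp², each contributing one p electron; each =N– nitrogen is pyridine-type (lone pair in the sp² plane, one electron in the p orbital). The ring is fully conjugated.
Tallying contributions gives 6 × 2 = 12 from the 6 double-bond units.
With 12 = 4·3 π electrons, Hückel's rule classifies the planar ring as antiaromatic.

Antiaromatic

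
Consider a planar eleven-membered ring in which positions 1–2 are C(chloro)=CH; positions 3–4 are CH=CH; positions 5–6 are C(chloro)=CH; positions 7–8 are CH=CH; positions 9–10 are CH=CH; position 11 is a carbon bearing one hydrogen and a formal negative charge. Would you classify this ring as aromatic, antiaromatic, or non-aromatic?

All ring atoms are sp² and supply a p orbital to the ring (the double-bond atoms are sp², each contributing one p electron; the carbanion's lone pair occupies the p orbital); the conjugation is uninterrupted.
Counting π electrons: 5 × 2 = 10 from the double-bond units + 2 from the CH(-) atom = 12.
A 4n π count (12, n = 3) in a planar conjugated ring means antiaromatic.

Antiaromatic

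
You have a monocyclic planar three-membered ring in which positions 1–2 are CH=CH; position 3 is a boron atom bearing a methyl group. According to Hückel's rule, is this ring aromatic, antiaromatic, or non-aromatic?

Aromatic

The p orbitals form a continuous loop: each doubly-bonded ring atom is sp² with one p-orbital electron; the boron has an empty p orbital. The ring is fully conjugated.
Adding the contributions, 1 × 2 = 2 from the double-bond unit + 0 from the B(methyl) atom = 2.
With 2 π electrons (n = 0), the Hückel 4n+2 condition holds.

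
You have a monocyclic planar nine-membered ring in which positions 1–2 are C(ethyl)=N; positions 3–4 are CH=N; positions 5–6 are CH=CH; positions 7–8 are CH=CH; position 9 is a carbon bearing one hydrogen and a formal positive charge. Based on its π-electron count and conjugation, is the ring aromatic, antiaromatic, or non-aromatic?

Antiaromatic

Check conjugation: each doubly-bonded ring atom is sp² with one p-orbital electron; each =N– nitrogen is pyridine-type (lone pair in the sp² plane, one electron in the p orbital); the carbocation has an empty p orbital — every position has a p orbital, so the cyclic π system is continuous.
Tallying contributions gives 4 × 2 = 8 from the double-bond units + 0 from the CH(+) atom = 8.
8 = 4(2); a planar, fully conjugated 4n system is antiaromatic.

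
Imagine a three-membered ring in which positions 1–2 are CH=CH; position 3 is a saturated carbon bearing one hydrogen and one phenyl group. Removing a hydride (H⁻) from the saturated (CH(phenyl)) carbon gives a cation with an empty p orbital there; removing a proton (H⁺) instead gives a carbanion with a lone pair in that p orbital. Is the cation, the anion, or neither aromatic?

The cation

Both ions have a continuous loop of p orbitals — each ring atom is sp².
Cation: 1 × 2 + 0 = 2 π electrons → 4(0)+2, aromatic.
Anion: 1 × 2 + 2 = 4 π electrons → 4(1), antiaromatic.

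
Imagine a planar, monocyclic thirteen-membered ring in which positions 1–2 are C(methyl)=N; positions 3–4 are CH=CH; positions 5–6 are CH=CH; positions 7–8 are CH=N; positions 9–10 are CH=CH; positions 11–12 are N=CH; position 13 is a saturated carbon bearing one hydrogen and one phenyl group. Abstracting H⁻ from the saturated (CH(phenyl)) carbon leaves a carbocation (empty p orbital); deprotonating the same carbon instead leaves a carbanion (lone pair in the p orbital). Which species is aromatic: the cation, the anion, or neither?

Both ions have a continuous loop of p orbitals — each ring atom is sp².
Cation: 6 × 2 + 0 = 12 π electrons → 4(3), antiaromatic.
Anion: 6 × 2 + 2 = 14 π electrons → 4(3)+2, aromatic.

The anion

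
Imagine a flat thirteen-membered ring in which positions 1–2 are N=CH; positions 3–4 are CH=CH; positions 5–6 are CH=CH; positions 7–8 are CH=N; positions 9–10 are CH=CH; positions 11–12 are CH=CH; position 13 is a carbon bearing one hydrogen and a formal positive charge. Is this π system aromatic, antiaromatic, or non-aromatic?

Antiaromatic

Every ring atom contributes a p orbital perpendicular to the ring (the double-bond atoms are sp², each contributing one p electron; each sp² =N– keeps its lone pair in-plane and puts one electron into the π system; the carbocation has an empty p orbital), so the π system is cyclic and fully conjugated.
Tallying contributions gives 6 × 2 = 12 from the double-bond units + 0 from the CH(+) atom = 12.
12 is a 4n count (n = 3), so the planar conjugated ring is antiaromatic.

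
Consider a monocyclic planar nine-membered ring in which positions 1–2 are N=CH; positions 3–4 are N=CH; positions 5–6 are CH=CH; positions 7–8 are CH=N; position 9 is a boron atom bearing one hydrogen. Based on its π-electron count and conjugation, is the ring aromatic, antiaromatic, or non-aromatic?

Every ring atom contributes a p orbital perpendicular to the ring (every atom in a ring double bond is sp² and brings one electron to the p orbital; each sp² =N– keeps its lone pair in-plane and puts one electron into the π system; the boron has an empty p orbital), so the π system is cyclic and fully conjugated.
Tallying contributions gives 4 × 2 = 8 from the double-bond units + 0 from the BH atom = 8.
With 8 = 4·2 π electrons, Hückel's rule classifies the planar ring as antiaromatic.

Antiaromatic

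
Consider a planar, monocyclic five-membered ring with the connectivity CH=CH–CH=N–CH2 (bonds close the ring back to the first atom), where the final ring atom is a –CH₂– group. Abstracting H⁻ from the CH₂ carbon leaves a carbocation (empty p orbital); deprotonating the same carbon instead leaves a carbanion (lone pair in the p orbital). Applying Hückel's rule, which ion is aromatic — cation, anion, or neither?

The anion

Once that carbon is sp², every ring atom has a p orbital and both ions are fully conjugated.
Cation: 2 × 2 + 0 = 4 π electrons → 4(1), antiaromatic.
Anion: 2 × 2 + 2 = 6 π electrons → 4(1)+2, aromatic.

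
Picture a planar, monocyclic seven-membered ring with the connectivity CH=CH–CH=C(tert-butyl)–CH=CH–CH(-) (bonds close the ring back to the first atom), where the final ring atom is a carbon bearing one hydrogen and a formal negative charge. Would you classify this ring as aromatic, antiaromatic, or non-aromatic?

Antiaromatic

Check conjugation: the double-bond atoms are sp², each contributing one p electron; the carbanion's lone pair occupies the p orbital — every position has a p orbital, so the cyclic π system is continuous.
Adding the contributions, 3 × 2 = 6 from the double-bond units + 2 from the CH(-) atom = 8.
8 is a 4n count (n = 2), so the planar conjugated ring is antiaromatic.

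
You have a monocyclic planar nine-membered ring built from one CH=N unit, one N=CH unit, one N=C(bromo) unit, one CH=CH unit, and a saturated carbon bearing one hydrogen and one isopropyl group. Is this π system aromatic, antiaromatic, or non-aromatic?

Because that saturated carbon is sp³ and has no p orbital in the ring π system at the CH(isopropyl) position, the π system cannot extend all the way around the ring.
Broken conjugation rules out both aromaticity and antiaromaticity.

Non-aromatic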